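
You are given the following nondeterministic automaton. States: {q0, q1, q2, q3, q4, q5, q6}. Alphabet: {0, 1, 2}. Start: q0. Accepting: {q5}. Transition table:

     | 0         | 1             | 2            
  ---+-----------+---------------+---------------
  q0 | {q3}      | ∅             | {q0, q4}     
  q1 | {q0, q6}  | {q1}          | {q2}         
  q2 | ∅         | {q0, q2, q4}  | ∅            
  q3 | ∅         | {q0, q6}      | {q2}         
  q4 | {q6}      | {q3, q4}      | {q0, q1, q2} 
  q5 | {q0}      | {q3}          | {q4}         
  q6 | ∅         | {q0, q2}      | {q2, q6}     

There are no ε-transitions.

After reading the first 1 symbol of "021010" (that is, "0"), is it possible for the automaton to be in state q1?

No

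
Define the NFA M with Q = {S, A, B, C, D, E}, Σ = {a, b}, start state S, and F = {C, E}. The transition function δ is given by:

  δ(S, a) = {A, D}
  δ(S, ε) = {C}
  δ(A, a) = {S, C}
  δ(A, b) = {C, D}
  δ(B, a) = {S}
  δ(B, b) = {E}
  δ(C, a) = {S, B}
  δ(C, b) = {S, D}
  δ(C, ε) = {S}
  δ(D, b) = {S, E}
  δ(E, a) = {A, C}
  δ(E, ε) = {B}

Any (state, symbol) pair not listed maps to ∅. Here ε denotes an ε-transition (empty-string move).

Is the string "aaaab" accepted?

Start: ε-closure({S}) = {S, C}.
Read 'a': S→{A, D}, C→{S, B}; union {S, A, B, D}; ε-closure = {S, A, B, C, D}.
Read 'a': S→{A, D}, A→{S, C}, B→{S}, C→{S, B}, D→∅; now {S, A, B, C, D}.
Read 'a': S→{A, D}, A→{S, C}, B→{S}, C→{S, B}, D→∅; now {S, A, B, C, D}.
Read 'a': S→{A, D}, A→{S, C}, B→{S}, C→{S, B}, D→∅; now {S, A, B, C, D}.
Read 'b': S→∅, A→{C, D}, B→{E}, C→{S, D}, D→{S, E}; union {S, C, D, E}; ε-closure = {S, B, C, D, E}.
The final set {S, B, C, D, E} contains the accepting states C, E.

Yes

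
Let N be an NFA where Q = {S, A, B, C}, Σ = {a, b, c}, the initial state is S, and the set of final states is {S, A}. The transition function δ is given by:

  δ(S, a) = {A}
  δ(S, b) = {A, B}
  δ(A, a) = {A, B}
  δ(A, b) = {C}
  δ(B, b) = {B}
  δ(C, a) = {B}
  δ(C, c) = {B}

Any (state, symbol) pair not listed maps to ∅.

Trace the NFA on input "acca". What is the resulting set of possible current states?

∅

Start in {S}.
Read 'a': {S} → {A}.
Read 'c': {A} → ∅.
The set is empty and remains empty for the remaining 2 symbols.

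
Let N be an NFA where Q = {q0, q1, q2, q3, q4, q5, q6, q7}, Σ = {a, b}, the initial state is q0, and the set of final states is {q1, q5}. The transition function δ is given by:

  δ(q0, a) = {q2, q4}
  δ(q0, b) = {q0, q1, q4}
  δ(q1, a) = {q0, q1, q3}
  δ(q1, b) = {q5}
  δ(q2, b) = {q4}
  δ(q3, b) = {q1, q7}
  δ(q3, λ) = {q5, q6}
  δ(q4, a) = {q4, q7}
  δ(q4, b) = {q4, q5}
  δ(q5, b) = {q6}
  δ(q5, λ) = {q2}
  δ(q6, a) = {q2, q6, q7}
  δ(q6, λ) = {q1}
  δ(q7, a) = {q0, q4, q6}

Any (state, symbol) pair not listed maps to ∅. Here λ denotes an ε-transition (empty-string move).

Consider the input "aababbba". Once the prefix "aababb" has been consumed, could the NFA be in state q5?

Yes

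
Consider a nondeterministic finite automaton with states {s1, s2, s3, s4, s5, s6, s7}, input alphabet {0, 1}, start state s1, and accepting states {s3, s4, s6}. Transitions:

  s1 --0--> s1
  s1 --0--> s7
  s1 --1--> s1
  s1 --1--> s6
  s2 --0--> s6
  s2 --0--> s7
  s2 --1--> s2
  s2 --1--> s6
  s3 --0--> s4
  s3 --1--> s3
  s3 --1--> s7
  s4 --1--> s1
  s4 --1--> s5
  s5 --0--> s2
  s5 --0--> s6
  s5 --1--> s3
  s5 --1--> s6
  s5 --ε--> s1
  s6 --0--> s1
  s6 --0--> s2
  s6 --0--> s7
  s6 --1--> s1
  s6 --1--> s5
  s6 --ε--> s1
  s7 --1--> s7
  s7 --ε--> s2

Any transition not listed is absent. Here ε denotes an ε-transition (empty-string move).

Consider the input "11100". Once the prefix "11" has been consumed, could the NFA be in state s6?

Yes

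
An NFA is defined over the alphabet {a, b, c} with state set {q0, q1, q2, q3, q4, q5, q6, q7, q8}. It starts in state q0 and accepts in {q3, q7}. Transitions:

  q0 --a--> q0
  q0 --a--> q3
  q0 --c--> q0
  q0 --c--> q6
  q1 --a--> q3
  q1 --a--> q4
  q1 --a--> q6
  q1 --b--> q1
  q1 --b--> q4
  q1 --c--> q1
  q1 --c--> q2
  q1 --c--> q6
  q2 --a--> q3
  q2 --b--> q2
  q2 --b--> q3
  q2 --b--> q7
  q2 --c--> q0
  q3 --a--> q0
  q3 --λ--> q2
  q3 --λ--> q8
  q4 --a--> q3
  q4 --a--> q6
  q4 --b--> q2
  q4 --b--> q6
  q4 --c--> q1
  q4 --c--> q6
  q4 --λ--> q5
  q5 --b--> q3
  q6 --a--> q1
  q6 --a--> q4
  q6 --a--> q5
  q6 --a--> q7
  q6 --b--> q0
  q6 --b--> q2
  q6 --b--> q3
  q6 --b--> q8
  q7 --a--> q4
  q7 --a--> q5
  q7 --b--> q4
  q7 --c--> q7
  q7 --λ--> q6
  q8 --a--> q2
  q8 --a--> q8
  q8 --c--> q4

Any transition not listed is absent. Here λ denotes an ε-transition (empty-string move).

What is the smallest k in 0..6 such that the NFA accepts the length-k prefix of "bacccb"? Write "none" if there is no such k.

none

Start in {q0}.
Read 'b': q0→∅; now ∅.
The set is empty and remains empty for the remaining 5 symbols.
No reachable set along the way intersects F.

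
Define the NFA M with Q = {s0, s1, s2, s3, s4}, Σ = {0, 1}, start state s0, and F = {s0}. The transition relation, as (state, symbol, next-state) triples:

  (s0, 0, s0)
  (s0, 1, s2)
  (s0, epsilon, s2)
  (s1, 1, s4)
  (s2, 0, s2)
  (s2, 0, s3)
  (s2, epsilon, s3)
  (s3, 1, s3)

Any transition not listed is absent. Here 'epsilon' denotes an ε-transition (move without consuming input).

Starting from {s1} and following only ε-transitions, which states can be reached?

{s1}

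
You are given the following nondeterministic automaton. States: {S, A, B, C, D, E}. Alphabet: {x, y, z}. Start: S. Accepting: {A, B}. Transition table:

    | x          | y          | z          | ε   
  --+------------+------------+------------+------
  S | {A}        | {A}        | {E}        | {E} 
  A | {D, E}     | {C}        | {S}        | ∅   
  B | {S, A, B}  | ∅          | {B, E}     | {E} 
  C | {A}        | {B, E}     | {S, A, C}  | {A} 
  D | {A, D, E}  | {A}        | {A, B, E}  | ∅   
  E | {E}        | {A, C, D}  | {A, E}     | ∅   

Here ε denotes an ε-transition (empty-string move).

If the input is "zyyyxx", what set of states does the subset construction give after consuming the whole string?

Start: ε-closure({S}) = {S, E}.
Read 'z': S→{E}, E→{A, E}; now {A, E}.
Read 'y': A→{C}, E→{A, C, D}; now {A, C, D}.
Read 'y': A→{C}, C→{B, E}, D→{A}; now {A, B, C, E}.
Read 'y': A→{C}, B→∅, C→{B, E}, E→{A, C, D}; now {A, B, C, D, E}.
Read 'x': A→{D, E}, B→{S, A, B}, C→{A}, D→{A, D, E}, E→{E}; now {S, A, B, D, E}.
Read 'x': S→{A}, A→{D, E}, B→{S, A, B}, D→{A, D, E}, E→{E}; now {S, A, B, D, E}.

{S, A, B, D, E}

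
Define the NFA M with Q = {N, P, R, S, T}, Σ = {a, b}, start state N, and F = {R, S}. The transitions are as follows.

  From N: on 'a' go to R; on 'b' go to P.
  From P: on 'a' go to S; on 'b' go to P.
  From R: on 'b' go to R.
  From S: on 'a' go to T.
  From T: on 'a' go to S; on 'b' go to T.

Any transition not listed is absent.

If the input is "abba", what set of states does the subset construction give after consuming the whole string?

Start in {N}.
Read 'a': N→{R}; now {R}.
Read 'b': R→{R}; now {R}.
Read 'b': R→{R}; now {R}.
Read 'a': R→∅; now ∅.

∅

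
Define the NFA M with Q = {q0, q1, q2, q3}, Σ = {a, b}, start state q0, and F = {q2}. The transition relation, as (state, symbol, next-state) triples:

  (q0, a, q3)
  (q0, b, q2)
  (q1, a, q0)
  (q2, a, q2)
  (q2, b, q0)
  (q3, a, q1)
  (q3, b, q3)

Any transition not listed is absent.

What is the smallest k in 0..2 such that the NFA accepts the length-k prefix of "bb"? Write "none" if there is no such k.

Start in {q0}.
Read 'b': {q0} → {q2}.
None of the earlier sets intersect F, but {q2} does.

1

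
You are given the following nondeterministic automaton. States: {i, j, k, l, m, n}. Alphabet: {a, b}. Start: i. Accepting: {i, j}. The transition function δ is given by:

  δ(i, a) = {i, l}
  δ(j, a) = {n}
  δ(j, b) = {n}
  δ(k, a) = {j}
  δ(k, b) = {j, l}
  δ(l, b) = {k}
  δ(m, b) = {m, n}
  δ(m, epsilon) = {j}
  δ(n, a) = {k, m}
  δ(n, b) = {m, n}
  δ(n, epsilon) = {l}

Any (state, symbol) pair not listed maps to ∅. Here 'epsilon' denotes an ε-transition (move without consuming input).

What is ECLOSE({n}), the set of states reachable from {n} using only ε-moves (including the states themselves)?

{l, n}

Begin with {n}.
ε-move n → l; add l.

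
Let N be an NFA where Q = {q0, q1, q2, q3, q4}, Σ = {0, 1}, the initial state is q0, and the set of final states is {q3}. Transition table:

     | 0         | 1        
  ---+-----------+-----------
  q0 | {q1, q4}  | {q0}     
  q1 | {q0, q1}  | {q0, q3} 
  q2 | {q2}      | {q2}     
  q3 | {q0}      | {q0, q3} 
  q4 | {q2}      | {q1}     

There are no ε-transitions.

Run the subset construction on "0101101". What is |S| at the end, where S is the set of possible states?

Start in {q0}.
Read '0': {q0} → {q1, q4}.
Read '1': {q1, q4} → {q0, q1, q3}.
Read '0': {q0, q1, q3} → {q0, q1, q4}.
Read '1': {q0, q1, q4} → {q0, q1, q3}.
Read '1': {q0, q1, q3} → {q0, q3}.
Read '0': {q0, q3} → {q0, q1, q4}.
Read '1': {q0, q1, q4} → {q0, q1, q3}.
That set has 3 states.

3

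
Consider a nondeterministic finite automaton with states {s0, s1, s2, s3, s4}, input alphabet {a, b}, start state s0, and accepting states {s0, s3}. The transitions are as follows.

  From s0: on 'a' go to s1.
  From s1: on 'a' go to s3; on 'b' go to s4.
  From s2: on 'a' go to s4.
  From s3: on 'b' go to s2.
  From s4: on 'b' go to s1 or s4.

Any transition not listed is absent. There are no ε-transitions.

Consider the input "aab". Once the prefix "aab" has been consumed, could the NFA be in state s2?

Start in {s0}.
Read 'a': {s0} → {s1}.
Read 'a': {s1} → {s3}.
Read 'b': {s3} → {s2}.
State s2 is in {s2}.

Yes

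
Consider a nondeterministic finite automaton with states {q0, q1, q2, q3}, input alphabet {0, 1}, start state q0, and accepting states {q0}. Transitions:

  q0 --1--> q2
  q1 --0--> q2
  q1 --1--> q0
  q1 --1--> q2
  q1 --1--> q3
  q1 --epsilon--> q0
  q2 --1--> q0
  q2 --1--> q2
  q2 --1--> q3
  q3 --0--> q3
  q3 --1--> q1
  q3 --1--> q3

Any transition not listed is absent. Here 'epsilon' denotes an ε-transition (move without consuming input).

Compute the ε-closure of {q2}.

{q2}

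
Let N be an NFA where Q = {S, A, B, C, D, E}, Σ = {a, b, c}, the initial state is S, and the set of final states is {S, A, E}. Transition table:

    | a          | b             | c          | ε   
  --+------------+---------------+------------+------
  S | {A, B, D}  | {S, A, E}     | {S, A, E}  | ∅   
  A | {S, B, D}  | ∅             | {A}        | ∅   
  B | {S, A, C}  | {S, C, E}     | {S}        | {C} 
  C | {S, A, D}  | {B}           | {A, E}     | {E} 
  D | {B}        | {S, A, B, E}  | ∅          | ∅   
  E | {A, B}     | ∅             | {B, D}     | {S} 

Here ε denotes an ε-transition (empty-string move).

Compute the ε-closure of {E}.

{S, E}

Begin with {E}.
ε-move E → S; add S.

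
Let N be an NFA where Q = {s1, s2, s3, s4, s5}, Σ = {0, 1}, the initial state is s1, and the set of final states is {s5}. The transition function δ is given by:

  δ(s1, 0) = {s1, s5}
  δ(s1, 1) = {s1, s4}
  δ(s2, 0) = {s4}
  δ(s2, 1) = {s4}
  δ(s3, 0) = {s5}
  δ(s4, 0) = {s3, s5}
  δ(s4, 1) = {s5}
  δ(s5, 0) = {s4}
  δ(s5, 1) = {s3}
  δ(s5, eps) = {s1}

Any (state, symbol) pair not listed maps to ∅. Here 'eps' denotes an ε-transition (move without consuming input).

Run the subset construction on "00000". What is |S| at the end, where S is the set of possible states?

4

Start in {s1}.
Read '0': s1→{s1, s5}; now {s1, s5}.
Read '0': s1→{s1, s5}, s5→{s4}; now {s1, s4, s5}.
Read '0': s1→{s1, s5}, s4→{s3, s5}, s5→{s4}; now {s1, s3, s4, s5}.
Read '0': s1→{s1, s5}, s3→{s5}, s4→{s3, s5}, s5→{s4}; now {s1, s3, s4, s5}.
Read '0': s1→{s1, s5}, s3→{s5}, s4→{s3, s5}, s5→{s4}; now {s1, s3, s4, s5}.
That set has 4 states.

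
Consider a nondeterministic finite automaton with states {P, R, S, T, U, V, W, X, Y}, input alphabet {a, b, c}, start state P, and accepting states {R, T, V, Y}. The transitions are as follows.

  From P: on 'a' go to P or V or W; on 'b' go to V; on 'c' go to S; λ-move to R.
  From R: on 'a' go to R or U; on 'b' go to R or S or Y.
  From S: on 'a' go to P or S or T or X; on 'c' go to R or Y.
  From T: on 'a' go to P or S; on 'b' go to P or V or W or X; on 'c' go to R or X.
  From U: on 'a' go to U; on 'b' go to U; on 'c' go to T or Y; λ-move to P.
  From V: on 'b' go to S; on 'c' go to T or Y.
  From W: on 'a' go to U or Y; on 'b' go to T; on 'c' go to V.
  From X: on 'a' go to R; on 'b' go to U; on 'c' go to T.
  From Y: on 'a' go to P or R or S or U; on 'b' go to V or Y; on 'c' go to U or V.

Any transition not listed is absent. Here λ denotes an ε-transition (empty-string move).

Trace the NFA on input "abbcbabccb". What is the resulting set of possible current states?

Start: ε-closure({P}) = {P, R}.
Read 'a': P→{P, V, W}, R→{R, U}; now {P, R, U, V, W}.
Read 'b': P→{V}, R→{R, S, Y}, U→{U}, V→{S}, W→{T}; union {R, S, T, U, V, Y}; ε-closure = {P, R, S, T, U, V, Y}.
Read 'b': P→{V}, R→{R, S, Y}, S→∅, T→{P, V, W, X}, U→{U}, V→{S}, Y→{V, Y}; now {P, R, S, U, V, W, X, Y}.
Read 'c': P→{S}, R→∅, S→{R, Y}, U→{T, Y}, V→{T, Y}, W→{V}, X→{T}, Y→{U, V}; union {R, S, T, U, V, Y}; ε-closure = {P, R, S, T, U, V, Y}.
Read 'b': P→{V}, R→{R, S, Y}, S→∅, T→{P, V, W, X}, U→{U}, V→{S}, Y→{V, Y}; now {P, R, S, U, V, W, X, Y}.
Read 'a': P→{P, V, W}, R→{R, U}, S→{P, S, T, X}, U→{U}, V→∅, W→{U, Y}, X→{R}, Y→{P, R, S, U}; now {P, R, S, T, U, V, W, X, Y}.
Read 'b': P→{V}, R→{R, S, Y}, S→∅, T→{P, V, W, X}, U→{U}, V→{S}, W→{T}, X→{U}, Y→{V, Y}; now {P, R, S, T, U, V, W, X, Y}.
Read 'c': P→{S}, R→∅, S→{R, Y}, T→{R, X}, U→{T, Y}, V→{T, Y}, W→{V}, X→{T}, Y→{U, V}; union {R, S, T, U, V, X, Y}; ε-closure = {P, R, S, T, U, V, X, Y}.
Read 'c': P→{S}, R→∅, S→{R, Y}, T→{R, X}, U→{T, Y}, V→{T, Y}, X→{T}, Y→{U, V}; union {R, S, T, U, V, X, Y}; ε-closure = {P, R, S, T, U, V, X, Y}.
Read 'b': P→{V}, R→{R, S, Y}, S→∅, T→{P, V, W, X}, U→{U}, V→{S}, X→{U}, Y→{V, Y}; now {P, R, S, U, V, W, X, Y}.

{P, R, S, U, V, W, X, Y}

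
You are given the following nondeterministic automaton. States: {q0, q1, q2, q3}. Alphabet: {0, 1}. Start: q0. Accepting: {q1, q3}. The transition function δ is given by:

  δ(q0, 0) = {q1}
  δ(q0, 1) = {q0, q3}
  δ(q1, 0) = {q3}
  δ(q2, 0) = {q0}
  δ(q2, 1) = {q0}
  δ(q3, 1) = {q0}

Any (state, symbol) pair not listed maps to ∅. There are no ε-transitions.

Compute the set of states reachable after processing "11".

{q0, q3}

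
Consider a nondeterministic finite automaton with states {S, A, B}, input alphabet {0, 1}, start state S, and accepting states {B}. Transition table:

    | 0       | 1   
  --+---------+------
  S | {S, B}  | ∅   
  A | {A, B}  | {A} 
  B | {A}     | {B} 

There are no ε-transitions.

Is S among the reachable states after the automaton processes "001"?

No

Start in {S}.
Read '0': S→{S, B}; now {S, B}.
Read '0': S→{S, B}, B→{A}; now {S, A, B}.
Read '1': S→∅, A→{A}, B→{B}; now {A, B}.
State S is not in {A, B}.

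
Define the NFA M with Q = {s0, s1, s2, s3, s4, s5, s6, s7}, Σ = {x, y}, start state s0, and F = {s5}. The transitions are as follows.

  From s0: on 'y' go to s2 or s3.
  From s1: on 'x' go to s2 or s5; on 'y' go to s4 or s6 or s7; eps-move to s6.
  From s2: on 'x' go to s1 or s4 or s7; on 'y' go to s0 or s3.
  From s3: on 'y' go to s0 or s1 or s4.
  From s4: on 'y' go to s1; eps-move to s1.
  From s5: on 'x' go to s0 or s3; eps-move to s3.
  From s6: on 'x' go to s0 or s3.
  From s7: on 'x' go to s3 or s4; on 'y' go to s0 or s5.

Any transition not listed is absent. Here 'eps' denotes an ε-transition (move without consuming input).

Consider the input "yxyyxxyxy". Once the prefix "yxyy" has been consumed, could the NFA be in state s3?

Start in {s0}.
Read 'y': s0→{s2, s3}; now {s2, s3}.
Read 'x': s2→{s1, s4, s7}, s3→∅; union {s1, s4, s7}; ε-closure = {s1, s4, s6, s7}.
Read 'y': s1→{s4, s6, s7}, s4→{s1}, s6→∅, s7→{s0, s5}; union {s0, s1, s4, s5, s6, s7}; ε-closure = {s0, s1, s3, s4, s5, s6, s7}.
Read 'y': s0→{s2, s3}, s1→{s4, s6, s7}, s3→{s0, s1, s4}, s4→{s1}, s5→∅, s6→∅, s7→{s0, s5}; now {s0, s1, s2, s3, s4, s5, s6, s7}.
State s3 is in {s0, s1, s2, s3, s4, s5, s6, s7}.

Yes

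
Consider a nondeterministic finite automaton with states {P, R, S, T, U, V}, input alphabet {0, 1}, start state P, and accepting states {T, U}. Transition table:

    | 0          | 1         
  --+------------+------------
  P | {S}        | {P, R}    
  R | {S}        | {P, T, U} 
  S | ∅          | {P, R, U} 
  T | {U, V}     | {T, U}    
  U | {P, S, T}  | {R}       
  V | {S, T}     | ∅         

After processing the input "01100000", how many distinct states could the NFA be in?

Start in {P}.
Read '0': P→{S}; now {S}.
Read '1': S→{P, R, U}; now {P, R, U}.
Read '1': P→{P, R}, R→{P, T, U}, U→{R}; now {P, R, T, U}.
Read '0': P→{S}, R→{S}, T→{U, V}, U→{P, S, T}; now {P, S, T, U, V}.
Read '0': P→{S}, S→∅, T→{U, V}, U→{P, S, T}, V→{S, T}; now {P, S, T, U, V}.
Read '0': P→{S}, S→∅, T→{U, V}, U→{P, S, T}, V→{S, T}; now {P, S, T, U, V}.
Read '0': P→{S}, S→∅, T→{U, V}, U→{P, S, T}, V→{S, T}; now {P, S, T, U, V}.
Read '0': P→{S}, S→∅, T→{U, V}, U→{P, S, T}, V→{S, T}; now {P, S, T, U, V}.
That set has 5 states.

5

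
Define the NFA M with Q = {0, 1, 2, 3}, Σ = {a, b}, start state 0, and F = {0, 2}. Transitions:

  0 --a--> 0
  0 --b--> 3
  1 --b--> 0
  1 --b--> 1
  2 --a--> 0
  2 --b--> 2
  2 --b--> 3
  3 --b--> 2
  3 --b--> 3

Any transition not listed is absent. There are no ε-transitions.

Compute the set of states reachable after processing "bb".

{2, 3}

Start in {0}.
Read 'b': {0} → {3}.
Read 'b': {3} → {2, 3}.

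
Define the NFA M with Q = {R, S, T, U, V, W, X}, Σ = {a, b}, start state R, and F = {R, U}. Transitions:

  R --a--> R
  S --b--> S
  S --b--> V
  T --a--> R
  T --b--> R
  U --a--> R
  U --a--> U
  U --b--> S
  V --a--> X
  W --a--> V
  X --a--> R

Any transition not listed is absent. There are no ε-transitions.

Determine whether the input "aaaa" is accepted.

Yes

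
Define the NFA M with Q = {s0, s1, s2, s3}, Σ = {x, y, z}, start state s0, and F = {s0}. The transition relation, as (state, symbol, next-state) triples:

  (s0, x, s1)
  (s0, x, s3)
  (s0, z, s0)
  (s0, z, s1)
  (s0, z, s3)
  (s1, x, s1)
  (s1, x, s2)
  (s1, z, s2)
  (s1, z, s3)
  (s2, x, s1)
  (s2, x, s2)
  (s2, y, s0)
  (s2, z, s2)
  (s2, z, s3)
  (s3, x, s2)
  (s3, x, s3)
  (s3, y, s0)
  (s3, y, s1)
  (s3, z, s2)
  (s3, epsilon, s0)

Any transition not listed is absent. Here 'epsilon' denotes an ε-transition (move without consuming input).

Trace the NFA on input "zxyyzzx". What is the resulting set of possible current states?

Start in {s0}.
Read 'z': {s0} → {s0, s1, s3}.
Read 'x': {s0, s1, s3} → {s0, s1, s2, s3}.
Read 'y': {s0, s1, s2, s3} → {s0, s1}.
Read 'y': {s0, s1} → ∅.
The set is empty and remains empty for the remaining 3 symbols.

∅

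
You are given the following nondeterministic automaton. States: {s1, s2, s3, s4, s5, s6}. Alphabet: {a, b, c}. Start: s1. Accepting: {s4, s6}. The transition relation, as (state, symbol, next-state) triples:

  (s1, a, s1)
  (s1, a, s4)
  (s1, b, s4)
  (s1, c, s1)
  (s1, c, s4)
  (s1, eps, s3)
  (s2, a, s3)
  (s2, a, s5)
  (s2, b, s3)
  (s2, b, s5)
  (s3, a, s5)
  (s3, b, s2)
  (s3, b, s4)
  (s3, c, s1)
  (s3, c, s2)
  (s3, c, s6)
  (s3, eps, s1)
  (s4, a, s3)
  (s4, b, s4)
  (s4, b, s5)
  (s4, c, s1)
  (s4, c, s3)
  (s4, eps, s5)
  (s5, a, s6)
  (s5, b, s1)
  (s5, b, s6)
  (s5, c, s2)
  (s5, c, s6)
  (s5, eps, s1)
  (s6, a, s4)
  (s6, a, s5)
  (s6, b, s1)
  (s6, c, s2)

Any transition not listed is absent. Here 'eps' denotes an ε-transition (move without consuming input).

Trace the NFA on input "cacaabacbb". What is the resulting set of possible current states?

{s1, s2, s3, s4, s5, s6}

Start: ε-closure({s1}) = {s1, s3}.
Read 'c': {s1, s3} → {s1, s2, s3, s4, s5, s6}.
Read 'a': {s1, s2, s3, s4, s5, s6} → {s1, s3, s4, s5, s6}.
Read 'c': {s1, s3, s4, s5, s6} → {s1, s2, s3, s4, s5, s6}.
Read 'a': {s1, s2, s3, s4, s5, s6} → {s1, s3, s4, s5, s6}.
Read 'a': {s1, s3, s4, s5, s6} → {s1, s3, s4, s5, s6}.
Read 'b': {s1, s3, s4, s5, s6} → {s1, s2, s3, s4, s5, s6}.
Read 'a': {s1, s2, s3, s4, s5, s6} → {s1, s3, s4, s5, s6}.
Read 'c': {s1, s3, s4, s5, s6} → {s1, s2, s3, s4, s5, s6}.
Read 'b': {s1, s2, s3, s4, s5, s6} → {s1, s2, s3, s4, s5, s6}.
Read 'b': {s1, s2, s3, s4, s5, s6} → {s1, s2, s3, s4, s5, s6}.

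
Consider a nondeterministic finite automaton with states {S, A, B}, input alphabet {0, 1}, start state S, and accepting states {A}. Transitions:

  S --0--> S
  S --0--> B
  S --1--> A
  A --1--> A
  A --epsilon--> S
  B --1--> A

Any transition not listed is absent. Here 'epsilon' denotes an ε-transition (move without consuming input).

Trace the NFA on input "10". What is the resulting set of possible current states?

{S, B}

Start in {S}.
Read '1': {S} → {S, A}.
Read '0': {S, A} → {S, B}.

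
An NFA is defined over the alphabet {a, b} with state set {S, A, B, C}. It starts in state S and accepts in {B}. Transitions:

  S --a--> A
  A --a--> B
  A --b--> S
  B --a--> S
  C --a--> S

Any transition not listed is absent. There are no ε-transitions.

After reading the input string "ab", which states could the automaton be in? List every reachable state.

Start in {S}.
Read 'a': S→{A}; now {A}.
Read 'b': A→{S}; now {S}.

{S}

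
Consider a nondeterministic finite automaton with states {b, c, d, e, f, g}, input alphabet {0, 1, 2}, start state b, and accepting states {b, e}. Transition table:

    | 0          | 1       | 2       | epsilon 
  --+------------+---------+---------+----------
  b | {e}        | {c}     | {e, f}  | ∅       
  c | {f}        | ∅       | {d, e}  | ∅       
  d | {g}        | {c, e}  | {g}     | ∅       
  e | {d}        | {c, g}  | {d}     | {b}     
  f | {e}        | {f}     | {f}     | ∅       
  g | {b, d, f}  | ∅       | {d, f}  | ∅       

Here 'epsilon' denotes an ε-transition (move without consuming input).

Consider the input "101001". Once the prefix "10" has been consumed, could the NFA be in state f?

Start in {b}.
Read '1': b→{c}; now {c}.
Read '0': c→{f}; now {f}.
State f is in {f}.

Yes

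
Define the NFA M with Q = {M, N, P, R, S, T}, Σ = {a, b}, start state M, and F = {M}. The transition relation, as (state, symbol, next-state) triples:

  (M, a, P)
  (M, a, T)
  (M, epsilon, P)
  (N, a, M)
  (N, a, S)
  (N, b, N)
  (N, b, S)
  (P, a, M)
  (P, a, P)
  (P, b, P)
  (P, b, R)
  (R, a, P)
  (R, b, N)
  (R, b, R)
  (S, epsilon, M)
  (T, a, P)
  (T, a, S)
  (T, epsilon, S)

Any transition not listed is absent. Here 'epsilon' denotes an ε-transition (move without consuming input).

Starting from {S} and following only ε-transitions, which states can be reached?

{M, P, S}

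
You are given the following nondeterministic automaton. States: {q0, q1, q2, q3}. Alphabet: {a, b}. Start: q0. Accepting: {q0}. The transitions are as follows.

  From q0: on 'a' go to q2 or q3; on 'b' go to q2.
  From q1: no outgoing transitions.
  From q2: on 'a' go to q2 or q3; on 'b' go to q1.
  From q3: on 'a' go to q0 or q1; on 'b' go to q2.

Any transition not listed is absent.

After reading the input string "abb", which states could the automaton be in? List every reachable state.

Start in {q0}.
Read 'a': q0→{q2, q3}; now {q2, q3}.
Read 'b': q2→{q1}, q3→{q2}; now {q1, q2}.
Read 'b': q1→∅, q2→{q1}; now {q1}.

{q1}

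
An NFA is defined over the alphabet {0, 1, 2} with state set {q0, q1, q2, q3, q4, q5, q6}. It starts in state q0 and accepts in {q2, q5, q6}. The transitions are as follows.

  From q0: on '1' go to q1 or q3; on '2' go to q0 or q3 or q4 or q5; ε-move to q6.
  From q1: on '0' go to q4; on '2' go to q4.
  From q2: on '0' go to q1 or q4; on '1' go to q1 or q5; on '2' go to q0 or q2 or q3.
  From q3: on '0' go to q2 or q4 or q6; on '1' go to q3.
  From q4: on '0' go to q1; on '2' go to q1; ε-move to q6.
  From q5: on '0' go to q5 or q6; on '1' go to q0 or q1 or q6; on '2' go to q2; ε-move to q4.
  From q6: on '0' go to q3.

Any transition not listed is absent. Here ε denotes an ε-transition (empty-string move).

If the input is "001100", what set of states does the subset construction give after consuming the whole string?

{q1, q2, q3, q4, q6}

Start: ε-closure({q0}) = {q0, q6}.
Read '0': q0→∅, q6→{q3}; now {q3}.
Read '0': q3→{q2, q4, q6}; now {q2, q4, q6}.
Read '1': q2→{q1, q5}, q4→∅, q6→∅; union {q1, q5}; ε-closure = {q1, q4, q5, q6}.
Read '1': q1→∅, q4→∅, q5→{q0, q1, q6}, q6→∅; now {q0, q1, q6}.
Read '0': q0→∅, q1→{q4}, q6→{q3}; union {q3, q4}; ε-closure = {q3, q4, q6}.
Read '0': q3→{q2, q4, q6}, q4→{q1}, q6→{q3}; now {q1, q2, q3, q4, q6}.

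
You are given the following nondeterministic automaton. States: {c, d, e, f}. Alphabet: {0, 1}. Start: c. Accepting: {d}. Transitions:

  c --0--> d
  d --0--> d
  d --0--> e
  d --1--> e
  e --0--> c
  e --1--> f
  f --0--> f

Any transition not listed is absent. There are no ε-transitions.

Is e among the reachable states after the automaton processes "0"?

Start in {c}.
Read '0': {c} → {d}.
State e is not in {d}.

No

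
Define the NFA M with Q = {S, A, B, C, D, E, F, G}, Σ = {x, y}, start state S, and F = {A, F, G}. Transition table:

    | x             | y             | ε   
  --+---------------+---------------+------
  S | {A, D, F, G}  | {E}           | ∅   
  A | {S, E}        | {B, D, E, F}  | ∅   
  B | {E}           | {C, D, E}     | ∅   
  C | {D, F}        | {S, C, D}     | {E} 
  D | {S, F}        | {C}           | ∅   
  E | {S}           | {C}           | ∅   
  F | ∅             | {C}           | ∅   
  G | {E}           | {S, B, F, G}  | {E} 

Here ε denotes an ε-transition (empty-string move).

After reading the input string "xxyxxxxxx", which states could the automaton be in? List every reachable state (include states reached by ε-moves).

Start in {S}.
Read 'x': S→{A, D, F, G}; union {A, D, F, G}; ε-closure = {A, D, E, F, G}.
Read 'x': A→{S, E}, D→{S, F}, E→{S}, F→∅, G→{E}; now {S, E, F}.
Read 'y': S→{E}, E→{C}, F→{C}; now {C, E}.
Read 'x': C→{D, F}, E→{S}; now {S, D, F}.
Read 'x': S→{A, D, F, G}, D→{S, F}, F→∅; union {S, A, D, F, G}; ε-closure = {S, A, D, E, F, G}.
Read 'x': S→{A, D, F, G}, A→{S, E}, D→{S, F}, E→{S}, F→∅, G→{E}; now {S, A, D, E, F, G}.
Read 'x': S→{A, D, F, G}, A→{S, E}, D→{S, F}, E→{S}, F→∅, G→{E}; now {S, A, D, E, F, G}.
Read 'x': S→{A, D, F, G}, A→{S, E}, D→{S, F}, E→{S}, F→∅, G→{E}; now {S, A, D, E, F, G}.
Read 'x': S→{A, D, F, G}, A→{S, E}, D→{S, F}, E→{S}, F→∅, G→{E}; now {S, A, D, E, F, G}.

{S, A, D, E, F, G}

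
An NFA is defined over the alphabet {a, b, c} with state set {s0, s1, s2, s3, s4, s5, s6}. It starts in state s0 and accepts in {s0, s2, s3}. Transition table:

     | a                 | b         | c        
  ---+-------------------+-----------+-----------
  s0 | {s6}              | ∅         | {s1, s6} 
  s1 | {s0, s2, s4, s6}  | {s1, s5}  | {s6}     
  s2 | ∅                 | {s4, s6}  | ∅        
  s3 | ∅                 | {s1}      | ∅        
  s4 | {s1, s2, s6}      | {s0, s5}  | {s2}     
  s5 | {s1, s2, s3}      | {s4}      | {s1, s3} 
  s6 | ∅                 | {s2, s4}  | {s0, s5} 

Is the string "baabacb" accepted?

No

Start in {s0}.
Read 'b': s0→∅; now ∅.
The set is empty and remains empty for the remaining 6 symbols.
The final set ∅ contains no accepting state.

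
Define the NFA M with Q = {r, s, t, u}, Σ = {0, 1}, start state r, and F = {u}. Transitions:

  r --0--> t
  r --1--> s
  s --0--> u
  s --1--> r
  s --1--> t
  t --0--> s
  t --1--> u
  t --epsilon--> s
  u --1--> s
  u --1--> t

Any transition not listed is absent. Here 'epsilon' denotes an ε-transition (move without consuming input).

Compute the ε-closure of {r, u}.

Begin with {r, u}.
No ε-moves leave this set, so the closure equals the set itself.

{r, u}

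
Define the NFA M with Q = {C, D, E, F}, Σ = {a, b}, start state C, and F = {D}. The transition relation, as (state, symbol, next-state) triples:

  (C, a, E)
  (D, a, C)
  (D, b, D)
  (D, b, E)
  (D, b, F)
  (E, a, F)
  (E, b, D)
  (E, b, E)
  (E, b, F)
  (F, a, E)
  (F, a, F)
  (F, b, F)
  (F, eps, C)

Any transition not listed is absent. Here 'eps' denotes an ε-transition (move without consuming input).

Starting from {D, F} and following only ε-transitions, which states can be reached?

Begin with {D, F}.
ε-move F → C; add C.

{C, D, F}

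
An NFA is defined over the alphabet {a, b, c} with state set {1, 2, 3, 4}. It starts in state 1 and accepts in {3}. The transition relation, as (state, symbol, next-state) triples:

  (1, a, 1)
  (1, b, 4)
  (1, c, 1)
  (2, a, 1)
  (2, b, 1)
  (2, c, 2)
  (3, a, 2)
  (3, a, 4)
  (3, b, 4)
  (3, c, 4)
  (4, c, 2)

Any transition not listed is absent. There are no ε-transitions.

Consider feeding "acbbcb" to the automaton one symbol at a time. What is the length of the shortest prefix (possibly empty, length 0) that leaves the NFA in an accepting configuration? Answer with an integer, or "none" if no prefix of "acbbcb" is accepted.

Start in {1}.
Read 'a': 1→{1}; now {1}.
Read 'c': 1→{1}; now {1}.
Read 'b': 1→{4}; now {4}.
Read 'b': 4→∅; now ∅.
The set is empty and remains empty for the remaining 2 symbols.
No reachable set along the way intersects F.

none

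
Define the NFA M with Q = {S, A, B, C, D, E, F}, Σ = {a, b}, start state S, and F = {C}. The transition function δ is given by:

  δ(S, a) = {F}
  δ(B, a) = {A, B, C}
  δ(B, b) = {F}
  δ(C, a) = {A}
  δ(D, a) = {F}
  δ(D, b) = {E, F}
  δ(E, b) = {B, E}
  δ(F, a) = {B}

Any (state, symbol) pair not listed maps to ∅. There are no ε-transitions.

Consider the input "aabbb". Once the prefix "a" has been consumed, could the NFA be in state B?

No

Start in {S}.
Read 'a': {S} → {F}.
State B is not in {F}.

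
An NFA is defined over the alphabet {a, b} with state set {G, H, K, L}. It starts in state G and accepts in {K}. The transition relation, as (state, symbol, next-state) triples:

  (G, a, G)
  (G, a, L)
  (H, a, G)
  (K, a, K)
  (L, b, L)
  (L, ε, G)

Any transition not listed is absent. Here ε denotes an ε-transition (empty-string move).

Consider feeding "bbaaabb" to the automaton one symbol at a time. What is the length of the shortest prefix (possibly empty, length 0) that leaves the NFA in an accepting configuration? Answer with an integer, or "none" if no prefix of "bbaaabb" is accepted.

Start in {G}.
Read 'b': {G} → ∅.
The set is empty and remains empty for the remaining 6 symbols.
No reachable set along the way intersects F.

none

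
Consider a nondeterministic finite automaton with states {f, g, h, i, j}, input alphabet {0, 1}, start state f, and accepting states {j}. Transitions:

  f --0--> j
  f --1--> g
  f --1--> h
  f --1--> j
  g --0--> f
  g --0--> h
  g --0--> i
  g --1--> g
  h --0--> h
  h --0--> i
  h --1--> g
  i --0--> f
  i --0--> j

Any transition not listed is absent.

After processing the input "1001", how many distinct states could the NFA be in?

Start in {f}.
Read '1': f→{g, h, j}; now {g, h, j}.
Read '0': g→{f, h, i}, h→{h, i}, j→∅; now {f, h, i}.
Read '0': f→{j}, h→{h, i}, i→{f, j}; now {f, h, i, j}.
Read '1': f→{g, h, j}, h→{g}, i→∅, j→∅; now {g, h, j}.
That set has 3 states.

3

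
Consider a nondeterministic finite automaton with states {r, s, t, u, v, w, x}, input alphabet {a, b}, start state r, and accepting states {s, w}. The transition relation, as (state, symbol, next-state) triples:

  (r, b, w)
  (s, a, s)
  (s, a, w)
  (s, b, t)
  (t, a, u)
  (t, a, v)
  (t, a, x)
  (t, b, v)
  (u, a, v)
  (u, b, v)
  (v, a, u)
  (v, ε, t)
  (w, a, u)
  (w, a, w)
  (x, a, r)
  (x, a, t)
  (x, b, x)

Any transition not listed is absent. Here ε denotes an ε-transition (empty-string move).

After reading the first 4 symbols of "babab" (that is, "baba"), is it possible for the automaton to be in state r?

Start in {r}.
Read 'b': {r} → {w}.
Read 'a': {w} → {u, w}.
Read 'b': {u, w} → {t, v}.
Read 'a': {t, v} → {t, u, v, x}.
State r is not in {t, u, v, x}.

No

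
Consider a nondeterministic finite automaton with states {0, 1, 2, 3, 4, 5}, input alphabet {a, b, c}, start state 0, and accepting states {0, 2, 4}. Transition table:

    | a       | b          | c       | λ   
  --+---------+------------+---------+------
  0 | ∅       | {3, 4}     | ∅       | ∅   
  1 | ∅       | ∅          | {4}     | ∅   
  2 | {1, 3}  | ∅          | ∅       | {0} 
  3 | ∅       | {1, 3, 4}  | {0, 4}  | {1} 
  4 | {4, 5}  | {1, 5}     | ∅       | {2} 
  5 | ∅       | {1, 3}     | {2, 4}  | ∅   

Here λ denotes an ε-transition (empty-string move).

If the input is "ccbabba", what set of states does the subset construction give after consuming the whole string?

Start in {0}.
Read 'c': 0→∅; now ∅.
The set is empty and remains empty for the remaining 6 symbols.

∅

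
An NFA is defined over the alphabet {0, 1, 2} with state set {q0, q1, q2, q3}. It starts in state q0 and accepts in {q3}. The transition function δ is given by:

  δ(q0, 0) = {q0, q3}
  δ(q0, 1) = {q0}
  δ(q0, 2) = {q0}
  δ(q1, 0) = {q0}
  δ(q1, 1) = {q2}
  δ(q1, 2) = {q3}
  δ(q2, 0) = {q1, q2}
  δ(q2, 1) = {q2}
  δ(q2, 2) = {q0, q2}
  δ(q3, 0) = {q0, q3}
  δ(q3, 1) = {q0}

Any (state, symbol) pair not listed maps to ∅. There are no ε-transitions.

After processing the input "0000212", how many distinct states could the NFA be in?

1

Start in {q0}.
Read '0': q0→{q0, q3}; now {q0, q3}.
Read '0': q0→{q0, q3}, q3→{q0, q3}; now {q0, q3}.
Read '0': q0→{q0, q3}, q3→{q0, q3}; now {q0, q3}.
Read '0': q0→{q0, q3}, q3→{q0, q3}; now {q0, q3}.
Read '2': q0→{q0}, q3→∅; now {q0}.
Read '1': q0→{q0}; now {q0}.
Read '2': q0→{q0}; now {q0}.
That set has 1 state.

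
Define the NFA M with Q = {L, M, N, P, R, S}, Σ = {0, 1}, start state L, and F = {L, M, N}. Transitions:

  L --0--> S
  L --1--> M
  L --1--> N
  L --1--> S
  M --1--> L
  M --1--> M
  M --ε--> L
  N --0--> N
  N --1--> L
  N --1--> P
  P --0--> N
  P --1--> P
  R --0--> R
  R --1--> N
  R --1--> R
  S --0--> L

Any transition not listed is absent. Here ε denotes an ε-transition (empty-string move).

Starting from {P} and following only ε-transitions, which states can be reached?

{P}

Begin with {P}.
No ε-moves leave this set, so the closure equals the set itself.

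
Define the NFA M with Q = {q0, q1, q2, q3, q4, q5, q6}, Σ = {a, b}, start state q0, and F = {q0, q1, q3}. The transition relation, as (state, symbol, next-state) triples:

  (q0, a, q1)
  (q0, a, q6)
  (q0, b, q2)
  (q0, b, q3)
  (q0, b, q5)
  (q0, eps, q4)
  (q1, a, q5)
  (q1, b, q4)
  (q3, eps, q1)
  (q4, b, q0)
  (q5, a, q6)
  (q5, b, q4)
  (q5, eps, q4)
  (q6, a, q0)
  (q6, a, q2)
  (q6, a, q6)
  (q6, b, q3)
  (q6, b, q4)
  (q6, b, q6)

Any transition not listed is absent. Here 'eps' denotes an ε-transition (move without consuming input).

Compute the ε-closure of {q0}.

Begin with {q0}.
ε-move q0 → q4; add q4.

{q0, q4}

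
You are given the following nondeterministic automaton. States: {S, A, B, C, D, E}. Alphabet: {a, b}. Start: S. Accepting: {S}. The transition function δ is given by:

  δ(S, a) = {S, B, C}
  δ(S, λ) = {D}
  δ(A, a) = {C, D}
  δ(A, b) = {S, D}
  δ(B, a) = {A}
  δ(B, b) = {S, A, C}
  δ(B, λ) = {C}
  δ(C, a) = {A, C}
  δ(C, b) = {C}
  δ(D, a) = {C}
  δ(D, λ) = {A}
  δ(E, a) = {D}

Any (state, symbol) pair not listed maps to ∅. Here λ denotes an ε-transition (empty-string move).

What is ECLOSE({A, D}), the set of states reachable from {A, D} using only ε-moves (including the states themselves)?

Begin with {A, D}.
No ε-moves leave this set, so the closure equals the set itself.

{A, D}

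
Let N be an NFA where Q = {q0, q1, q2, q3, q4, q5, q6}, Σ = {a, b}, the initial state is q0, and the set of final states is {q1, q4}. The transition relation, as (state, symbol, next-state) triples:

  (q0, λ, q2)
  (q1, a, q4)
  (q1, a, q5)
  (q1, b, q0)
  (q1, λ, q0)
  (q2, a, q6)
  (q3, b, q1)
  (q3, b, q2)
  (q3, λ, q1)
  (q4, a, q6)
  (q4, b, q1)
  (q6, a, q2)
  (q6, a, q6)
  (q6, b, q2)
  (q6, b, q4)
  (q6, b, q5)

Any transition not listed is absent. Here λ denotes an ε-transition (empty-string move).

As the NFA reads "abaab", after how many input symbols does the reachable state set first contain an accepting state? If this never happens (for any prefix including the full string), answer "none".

Start: ε-closure({q0}) = {q0, q2}.
Read 'a': q0→∅, q2→{q6}; now {q6}.
Read 'b': q6→{q2, q4, q5}; now {q2, q4, q5}.
None of the earlier sets intersect F, but {q2, q4, q5} does.

2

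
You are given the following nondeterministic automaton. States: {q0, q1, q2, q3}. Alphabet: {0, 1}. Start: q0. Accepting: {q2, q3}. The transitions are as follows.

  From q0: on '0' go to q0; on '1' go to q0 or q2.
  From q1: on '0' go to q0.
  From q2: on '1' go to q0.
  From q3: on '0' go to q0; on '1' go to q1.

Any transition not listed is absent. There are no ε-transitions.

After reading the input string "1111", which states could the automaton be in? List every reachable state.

Start in {q0}.
Read '1': q0→{q0, q2}; now {q0, q2}.
Read '1': q0→{q0, q2}, q2→{q0}; now {q0, q2}.
Read '1': q0→{q0, q2}, q2→{q0}; now {q0, q2}.
Read '1': q0→{q0, q2}, q2→{q0}; now {q0, q2}.

{q0, q2}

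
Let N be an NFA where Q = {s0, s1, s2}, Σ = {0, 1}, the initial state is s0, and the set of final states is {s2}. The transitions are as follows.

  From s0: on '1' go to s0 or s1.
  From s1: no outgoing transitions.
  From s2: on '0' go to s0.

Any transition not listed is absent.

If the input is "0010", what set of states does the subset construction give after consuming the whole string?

∅

Start in {s0}.
Read '0': s0→∅; now ∅.
The set is empty and remains empty for the remaining 3 symbols.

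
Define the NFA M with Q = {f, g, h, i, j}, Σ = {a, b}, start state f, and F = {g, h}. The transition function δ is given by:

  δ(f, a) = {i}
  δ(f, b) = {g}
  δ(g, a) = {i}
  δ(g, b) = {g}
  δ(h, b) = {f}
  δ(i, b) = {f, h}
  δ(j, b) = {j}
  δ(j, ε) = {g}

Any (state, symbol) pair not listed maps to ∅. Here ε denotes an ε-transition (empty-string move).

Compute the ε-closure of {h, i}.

{h, i}

Begin with {h, i}.
No ε-moves leave this set, so the closure equals the set itself.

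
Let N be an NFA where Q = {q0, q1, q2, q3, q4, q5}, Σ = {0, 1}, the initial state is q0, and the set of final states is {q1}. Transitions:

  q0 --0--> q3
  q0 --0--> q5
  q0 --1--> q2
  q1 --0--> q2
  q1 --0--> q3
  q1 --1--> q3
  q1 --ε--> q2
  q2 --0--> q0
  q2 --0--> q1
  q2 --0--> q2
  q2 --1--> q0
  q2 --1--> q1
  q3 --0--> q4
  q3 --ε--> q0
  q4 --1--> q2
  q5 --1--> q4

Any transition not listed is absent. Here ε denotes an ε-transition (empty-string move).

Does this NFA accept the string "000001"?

Start in {q0}.
Read '0': {q0} → {q0, q3, q5}.
Read '0': {q0, q3, q5} → {q0, q3, q4, q5}.
Read '0': {q0, q3, q4, q5} → {q0, q3, q4, q5}.
Read '0': {q0, q3, q4, q5} → {q0, q3, q4, q5}.
Read '0': {q0, q3, q4, q5} → {q0, q3, q4, q5}.
Read '1': {q0, q3, q4, q5} → {q2, q4}.
The final set {q2, q4} contains no accepting state.

No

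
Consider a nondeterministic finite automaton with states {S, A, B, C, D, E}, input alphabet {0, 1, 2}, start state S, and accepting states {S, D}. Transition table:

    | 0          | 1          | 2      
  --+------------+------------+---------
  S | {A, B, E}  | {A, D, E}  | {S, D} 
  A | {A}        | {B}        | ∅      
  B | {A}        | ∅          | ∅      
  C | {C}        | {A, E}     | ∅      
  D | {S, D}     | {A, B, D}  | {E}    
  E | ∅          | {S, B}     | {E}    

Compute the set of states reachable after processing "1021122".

Start in {S}.
Read '1': S→{A, D, E}; now {A, D, E}.
Read '0': A→{A}, D→{S, D}, E→∅; now {S, A, D}.
Read '2': S→{S, D}, A→∅, D→{E}; now {S, D, E}.
Read '1': S→{A, D, E}, D→{A, B, D}, E→{S, B}; now {S, A, B, D, E}.
Read '1': S→{A, D, E}, A→{B}, B→∅, D→{A, B, D}, E→{S, B}; now {S, A, B, D, E}.
Read '2': S→{S, D}, A→∅, B→∅, D→{E}, E→{E}; now {S, D, E}.
Read '2': S→{S, D}, D→{E}, E→{E}; now {S, D, E}.

{S, D, E}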